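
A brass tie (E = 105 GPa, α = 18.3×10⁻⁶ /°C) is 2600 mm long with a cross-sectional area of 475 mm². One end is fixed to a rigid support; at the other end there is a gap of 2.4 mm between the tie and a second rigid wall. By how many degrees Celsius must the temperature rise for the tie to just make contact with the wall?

ΔT ≈ 50.4 °C

Contact occurs when the free expansion equals the gap: αΔT L = 2.4 mm.
ΔT = 2.4 / (18.3×10⁻⁶ × 2600) = 50.44 °C.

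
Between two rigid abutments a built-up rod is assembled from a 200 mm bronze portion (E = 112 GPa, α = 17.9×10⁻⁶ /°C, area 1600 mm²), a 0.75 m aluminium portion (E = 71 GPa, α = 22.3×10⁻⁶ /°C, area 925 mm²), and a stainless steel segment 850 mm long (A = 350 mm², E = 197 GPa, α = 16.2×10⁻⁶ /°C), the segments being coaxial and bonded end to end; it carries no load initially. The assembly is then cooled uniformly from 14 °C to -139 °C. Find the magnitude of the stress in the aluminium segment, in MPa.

σ ≈ 227 MPa (tensile)

Free thermal contraction of the whole bar: Σ αᵢΔT Lᵢ = 17.9×10⁻⁶×153×200 + 22.3×10⁻⁶×153×750 + 16.2×10⁻⁶×153×850 = 5.213 mm.
The rigid supports impose zero overall length change; the single axial force P common to all segments must satisfy P Σ Lᵢ/(AᵢEᵢ) = δ_free.
The series flexibility is Σ Lᵢ/(AᵢEᵢ) = 200/(1600×112×10³) + 750/(925×71×10³) + 850/(350×197×10³) = 2.486×10⁻⁵ mm/N.
Hence P = δ_free / Σ(L/AE) = 5.213/2.486×10⁻⁵ = 209.7 kN (tensile).
σ_{aluminium} = P / A = 209700 / 925 = 226.7 MPa.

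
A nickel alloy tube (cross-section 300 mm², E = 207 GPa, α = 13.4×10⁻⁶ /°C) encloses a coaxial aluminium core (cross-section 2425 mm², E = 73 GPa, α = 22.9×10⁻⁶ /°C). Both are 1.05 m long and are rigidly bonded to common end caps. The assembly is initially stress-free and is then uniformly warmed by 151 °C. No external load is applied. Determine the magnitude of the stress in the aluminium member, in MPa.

σ ≈ 27.2 MPa (compressive)

Equilibrium of a rigid end plate with no external load gives equal and opposite internal forces ±P in the two members. Since α_{aluminium} > α_{nickel alloy}, heating drives the aluminium into compression and the nickel alloy into tension.
Compatibility of the two members (thermal + elastic change equal): (α₁ − α₂)ΔT = P·[1/(A₁E₁) + 1/(A₂E₂)].
|α₁ − α₂|·ΔT = 9.5×10⁻⁶ × 151 = 0.001434.
1/(A₁E₁) + 1/(A₂E₂) = 1/(300×207×10³) + 1/(2425×73×10³) = 2.175×10⁻⁸ N⁻¹.
P = 0.001434 / 2.175×10⁻⁸ = 65950 N = 65.95 kN.
σ_{aluminium} = P/A₂ = 65950/2425 = 27.2 MPa, compressive.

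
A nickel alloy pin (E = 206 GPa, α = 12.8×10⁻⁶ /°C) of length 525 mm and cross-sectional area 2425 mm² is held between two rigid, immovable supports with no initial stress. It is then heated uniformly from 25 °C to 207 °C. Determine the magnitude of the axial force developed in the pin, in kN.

With zero net strain, σ = E·αΔT = 206 GPa × 12.8×10⁻⁶ × 182 = 479.9 MPa.
Then P = σA = 479.9 × 2425 mm² = 1164 kN, compressive.

P ≈ 1160 kN (compressive)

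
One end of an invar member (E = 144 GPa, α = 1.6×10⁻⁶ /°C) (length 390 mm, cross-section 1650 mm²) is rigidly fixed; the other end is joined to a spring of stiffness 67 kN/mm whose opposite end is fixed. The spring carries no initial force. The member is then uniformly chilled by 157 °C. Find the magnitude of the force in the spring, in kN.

The unrestrained thermal change is αΔT L = 1.6×10⁻⁶ × 157 × 390 = 0.09797 mm.
Let P be the tensile force in the spring. The member extends elastically by PL/(AE) and the spring stretches by P/k; together these equal δ_free.
So P = δ_free / [L/(AE) + 1/k] = 0.09797 / [ 390/(1650×144×10³) + 1/(67×10³) ].
P = 0.09797 / 1.657×10⁻⁵ = 5914 N.

P ≈ 5.91 kN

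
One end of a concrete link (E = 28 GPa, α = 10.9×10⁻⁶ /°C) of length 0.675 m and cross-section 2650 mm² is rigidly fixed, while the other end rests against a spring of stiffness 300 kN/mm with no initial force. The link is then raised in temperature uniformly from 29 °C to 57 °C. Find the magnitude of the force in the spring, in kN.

P ≈ 16.6 kN

If the spring were absent the link would lengthen by αΔT L = 10.9×10⁻⁶ × 28 × 675 = 0.206 mm.
Let P be the compressive force at the spring. The link shortens elastically by PL/(AE) and the spring compresses by P/k; together these equal δ_free.
So P = δ_free / [L/(AE) + 1/k] = 0.206 / [ 675/(2650×28×10³) + 1/(300×10³) ].
P = 0.206 / 1.243×10⁻⁵ = 16570 N.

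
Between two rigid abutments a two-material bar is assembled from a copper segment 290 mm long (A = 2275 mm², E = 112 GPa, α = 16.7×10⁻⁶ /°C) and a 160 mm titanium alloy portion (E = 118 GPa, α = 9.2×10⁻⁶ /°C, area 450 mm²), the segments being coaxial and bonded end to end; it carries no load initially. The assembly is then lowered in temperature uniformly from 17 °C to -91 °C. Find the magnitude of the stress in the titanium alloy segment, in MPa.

σ ≈ 365 MPa (tensile)

Free thermal contraction of the whole bar: Σ αᵢΔT Lᵢ = 16.7×10⁻⁶×108×290 + 9.2×10⁻⁶×108×160 = 0.682 mm.
Since the ends are fixed, an axial force P builds up, equal in every segment, with P · Σ Lᵢ/(AᵢEᵢ) = δ_free.
The series flexibility is Σ Lᵢ/(AᵢEᵢ) = 290/(2275×112×10³) + 160/(450×118×10³) = 4.151×10⁻⁶ mm/N.
Hence P = δ_free / Σ(L/AE) = 0.682/4.151×10⁻⁶ = 164.3 kN (tensile).
σ_{titanium alloy} = P / A = 164300 / 450 = 365.1 MPa.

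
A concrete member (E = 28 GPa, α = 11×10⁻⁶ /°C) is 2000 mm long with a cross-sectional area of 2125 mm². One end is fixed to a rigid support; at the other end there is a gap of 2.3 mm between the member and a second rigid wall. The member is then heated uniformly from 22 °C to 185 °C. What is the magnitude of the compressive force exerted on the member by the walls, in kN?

P ≈ 38.3 kN

If the wall were absent the member would grow by αΔT L = 11×10⁻⁶ × 163 × 2000 = 3.586 mm.
After closing the 2.3 mm clearance, 3.586 − 2.3 = 1.286 mm of expansion remains to be suppressed by the wall.
That suppressed elongation corresponds to σ = E·Δ/L = 28×10³ × 1.286/2000 = 18 MPa.
Force on the wall = σA = 18 × 2125 mm² = 38.26 kN.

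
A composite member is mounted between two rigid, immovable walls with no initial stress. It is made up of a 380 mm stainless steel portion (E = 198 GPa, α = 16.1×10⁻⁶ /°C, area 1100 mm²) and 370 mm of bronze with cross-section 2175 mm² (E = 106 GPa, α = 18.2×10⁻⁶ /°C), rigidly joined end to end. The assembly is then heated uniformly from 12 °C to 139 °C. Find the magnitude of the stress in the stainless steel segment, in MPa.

σ ≈ 443 MPa (compressive)

With the walls removed the bar would change length by δ_free = Σ αᵢΔT Lᵢ = 16.1×10⁻⁶×127×380 + 18.2×10⁻⁶×127×370 = 1.632 mm.
The rigid supports impose zero overall length change; the single axial force P common to all segments must satisfy P Σ Lᵢ/(AᵢEᵢ) = δ_free.
Σ Lᵢ/(AᵢEᵢ) = 380/(1100×198×10³) + 370/(2175×106×10³) = 3.35×10⁻⁶ mm/N.
So P = 1.632 / 3.35×10⁻⁶ = 487.3 kN, compressive.
σ_{stainless steel} = P / A = 487300 / 1100 = 443 MPa.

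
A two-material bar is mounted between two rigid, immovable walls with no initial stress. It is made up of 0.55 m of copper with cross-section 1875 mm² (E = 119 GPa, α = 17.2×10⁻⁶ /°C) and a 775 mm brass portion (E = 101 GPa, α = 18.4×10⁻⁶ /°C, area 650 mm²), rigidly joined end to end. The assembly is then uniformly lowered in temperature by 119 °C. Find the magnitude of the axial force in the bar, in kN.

Free thermal contraction of the whole bar: Σ αᵢΔT Lᵢ = 17.2×10⁻⁶×119×550 + 18.4×10⁻⁶×119×775 = 2.823 mm.
The rigid supports impose zero overall length change; the single axial force P common to all segments must satisfy P Σ Lᵢ/(AᵢEᵢ) = δ_free.
Σ Lᵢ/(AᵢEᵢ) = 550/(1875×119×10³) + 775/(650×101×10³) = 1.427×10⁻⁵ mm/N.
Hence P = δ_free / Σ(L/AE) = 2.823/1.427×10⁻⁵ = 197.8 kN (tensile).

P ≈ 198 kN (tensile)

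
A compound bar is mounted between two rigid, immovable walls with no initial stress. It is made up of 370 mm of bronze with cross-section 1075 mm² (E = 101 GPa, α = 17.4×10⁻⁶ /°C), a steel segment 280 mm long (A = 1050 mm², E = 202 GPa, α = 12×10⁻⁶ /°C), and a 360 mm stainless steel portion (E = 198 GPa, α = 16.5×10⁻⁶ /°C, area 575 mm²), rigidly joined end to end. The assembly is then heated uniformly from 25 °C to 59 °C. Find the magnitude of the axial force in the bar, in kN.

Free thermal expansion of the whole bar: Σ αᵢΔT Lᵢ = 17.4×10⁻⁶×34×370 + 12×10⁻⁶×34×280 + 16.5×10⁻⁶×34×360 = 0.5351 mm.
The walls prevent any net length change, so an axial force P (same in every segment) develops. Compatibility: P · Σ Lᵢ/(AᵢEᵢ) = δ_free.
Σ Lᵢ/(AᵢEᵢ) = 370/(1075×101×10³) + 280/(1050×202×10³) + 360/(575×198×10³) = 7.89×10⁻⁶ mm/N.
Hence P = δ_free / Σ(L/AE) = 0.5351/7.89×10⁻⁶ = 67.82 kN (compressive).

P ≈ 67.8 kN (compressive)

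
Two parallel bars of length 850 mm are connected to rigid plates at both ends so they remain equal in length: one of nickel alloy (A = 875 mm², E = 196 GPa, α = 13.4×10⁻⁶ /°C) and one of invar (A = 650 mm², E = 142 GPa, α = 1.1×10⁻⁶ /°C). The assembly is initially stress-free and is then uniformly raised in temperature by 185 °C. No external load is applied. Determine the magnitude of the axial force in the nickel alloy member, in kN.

The nickel alloy has the larger α, so on heating it would change length more than the invar if both were free. The rigid plates force a common final length, so the nickel alloy is put into compression and the invar into tension, with equal and opposite forces P (no external load).
Setting the final lengths equal and cancelling L: (α₁ − α₂)ΔT = P/(A₁E₁) + P/(A₂E₂).
|α₁ − α₂|·ΔT = 12.3×10⁻⁶ × 185 = 0.002276.
1/(A₁E₁) + 1/(A₂E₂) = 1/(875×196×10³) + 1/(650×142×10³) = 1.667×10⁻⁸ N⁻¹.
So P = 0.002276 / 1.667×10⁻⁸ = 136.5 kN.

P ≈ 137 kN (compressive in the nickel alloy)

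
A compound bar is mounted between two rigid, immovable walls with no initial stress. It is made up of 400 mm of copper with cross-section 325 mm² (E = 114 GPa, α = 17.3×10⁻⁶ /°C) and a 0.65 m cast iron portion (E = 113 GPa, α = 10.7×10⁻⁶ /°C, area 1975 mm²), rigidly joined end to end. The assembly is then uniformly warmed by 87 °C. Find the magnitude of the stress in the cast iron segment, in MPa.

With the walls removed the bar would change length by δ_free = Σ αᵢΔT Lᵢ = 17.3×10⁻⁶×87×400 + 10.7×10⁻⁶×87×650 = 1.207 mm.
The rigid supports impose zero overall length change; the single axial force P common to all segments must satisfy P Σ Lᵢ/(AᵢEᵢ) = δ_free.
Σ Lᵢ/(AᵢEᵢ) = 400/(325×114×10³) + 650/(1975×113×10³) = 1.371×10⁻⁵ mm/N.
Hence P = δ_free / Σ(L/AE) = 1.207/1.371×10⁻⁵ = 88.06 kN (compressive).
σ_{cast iron} = P / A = 88060 / 1975 = 44.58 MPa.

σ ≈ 44.6 MPa (compressive)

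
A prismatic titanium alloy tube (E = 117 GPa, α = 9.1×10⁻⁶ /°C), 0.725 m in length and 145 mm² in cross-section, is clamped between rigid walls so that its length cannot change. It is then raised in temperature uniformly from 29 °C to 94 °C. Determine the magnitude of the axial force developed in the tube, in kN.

P ≈ 10 kN (compressive)

The ends cannot move, so σ = EαΔT = 117×10³ × 9.1×10⁻⁶ × 65 = 69.21 MPa.
P = AEαΔT = 145 × 117×10³ × 9.1×10⁻⁶ × 65 = 10.03 kN (compressive).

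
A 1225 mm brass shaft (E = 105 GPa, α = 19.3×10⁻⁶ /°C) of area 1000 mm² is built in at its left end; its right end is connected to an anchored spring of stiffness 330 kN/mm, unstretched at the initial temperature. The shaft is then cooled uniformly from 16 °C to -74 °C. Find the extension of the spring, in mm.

δ ≈ 0.439 mm

If the spring were absent the shaft would shorten by αΔT L = 19.3×10⁻⁶ × 90 × 1225 = 2.128 mm.
With a force P in the spring, the elastic change of the shaft is PL/(AE) and that of the spring is P/k; compatibility requires their sum to equal δ_free.
P [ L/(AE) + 1/k ] = δ_free → P [ 1225/(1000×105×10³) + 1/(330×10³) ] = 2.128.
P = 2.128 / 1.47×10⁻⁵ = 144800 N.
Spring extension = P/k = 144800/(330×10³) = 0.4387 mm.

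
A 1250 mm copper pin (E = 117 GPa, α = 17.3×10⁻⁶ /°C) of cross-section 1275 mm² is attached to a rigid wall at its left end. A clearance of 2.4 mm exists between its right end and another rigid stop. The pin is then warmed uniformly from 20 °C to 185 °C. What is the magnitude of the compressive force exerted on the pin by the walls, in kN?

P ≈ 139 kN

If the wall were absent the pin would grow by αΔT L = 17.3×10⁻⁶ × 165 × 1250 = 3.568 mm.
After closing the 2.4 mm clearance, 3.568 − 2.4 = 1.168 mm of expansion remains to be suppressed by the wall.
So σ = E(δ_free − g)/L = 117×10³ × 1.168/1250 = 109.3 MPa.
P = σA = 109.3 × 1275 = 139.4 kN.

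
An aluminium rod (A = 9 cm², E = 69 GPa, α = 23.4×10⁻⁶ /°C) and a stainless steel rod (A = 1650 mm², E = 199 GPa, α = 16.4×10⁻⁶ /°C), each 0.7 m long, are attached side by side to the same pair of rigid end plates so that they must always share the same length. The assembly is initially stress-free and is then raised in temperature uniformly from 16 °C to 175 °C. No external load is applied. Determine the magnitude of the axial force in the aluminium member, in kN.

P ≈ 58.1 kN (compressive in the aluminium)

Equilibrium of a rigid end plate with no external load gives equal and opposite internal forces ±P in the two members. Since α_{aluminium} > α_{stainless steel}, heating drives the aluminium into compression and the stainless steel into tension.
Setting the final lengths equal and cancelling L: (α₁ − α₂)ΔT = P/(A₁E₁) + P/(A₂E₂).
|α₁ − α₂|·ΔT = 7×10⁻⁶ × 159 = 0.001113.
1/(A₁E₁) + 1/(A₂E₂) = 1/(900×69×10³) + 1/(1650×199×10³) = 1.915×10⁻⁸ N⁻¹.
P = 0.001113 / 1.915×10⁻⁸ = 58120 N = 58.12 kN.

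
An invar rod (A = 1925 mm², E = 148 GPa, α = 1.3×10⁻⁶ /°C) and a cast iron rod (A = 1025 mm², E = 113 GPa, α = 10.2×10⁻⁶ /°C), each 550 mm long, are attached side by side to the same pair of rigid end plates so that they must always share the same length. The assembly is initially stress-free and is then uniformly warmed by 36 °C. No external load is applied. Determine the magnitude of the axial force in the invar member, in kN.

Equilibrium of a rigid end plate with no external load gives equal and opposite internal forces ±P in the two members. Since α_{cast iron} > α_{invar}, heating drives the cast iron into compression and the invar into tension.
Compatibility of the two members (thermal + elastic change equal): (α₁ − α₂)ΔT = P·[1/(A₁E₁) + 1/(A₂E₂)].
|α₁ − α₂|·ΔT = 8.9×10⁻⁶ × 36 = 0.0003204.
1/(A₁E₁) + 1/(A₂E₂) = 1/(1925×148×10³) + 1/(1025×113×10³) = 1.214×10⁻⁸ N⁻¹.
P = 0.0003204 / 1.214×10⁻⁸ = 26380 N = 26.38 kN.

P ≈ 26.4 kN (tensile in the invar)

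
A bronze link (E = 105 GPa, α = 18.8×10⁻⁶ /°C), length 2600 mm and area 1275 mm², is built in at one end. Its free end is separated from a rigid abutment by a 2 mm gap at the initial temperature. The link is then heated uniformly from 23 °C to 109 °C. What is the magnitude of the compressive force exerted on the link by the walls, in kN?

If the wall were absent the link would grow by αΔT L = 18.8×10⁻⁶ × 86 × 2600 = 4.204 mm.
This exceeds the 2 mm gap, so the wall pushes back. The portion of expansion that must be recovered elastically is δ_free − gap = 4.204 − 2 = 2.204 mm.
Compatibility: PL/(AE) = 2.204 mm, so σ = P/A = E × (2.204/2600) = 88.99 MPa.
Force on the wall = σA = 88.99 × 1275 mm² = 113.5 kN.

P ≈ 113 kN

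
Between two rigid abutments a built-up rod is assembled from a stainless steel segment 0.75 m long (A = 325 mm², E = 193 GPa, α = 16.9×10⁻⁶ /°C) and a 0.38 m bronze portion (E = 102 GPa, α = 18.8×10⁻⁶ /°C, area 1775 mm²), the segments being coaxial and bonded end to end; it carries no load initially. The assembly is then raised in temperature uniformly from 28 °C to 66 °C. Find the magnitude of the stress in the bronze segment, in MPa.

Free thermal expansion of the whole bar: Σ αᵢΔT Lᵢ = 16.9×10⁻⁶×38×750 + 18.8×10⁻⁶×38×380 = 0.7531 mm.
Since the ends are fixed, an axial force P builds up, equal in every segment, with P · Σ Lᵢ/(AᵢEᵢ) = δ_free.
The series flexibility is Σ Lᵢ/(AᵢEᵢ) = 750/(325×193×10³) + 380/(1775×102×10³) = 1.406×10⁻⁵ mm/N.
P = 0.7531 / 1.406×10⁻⁵ = 53580 N = 53.58 kN, compressive.
σ_{bronze} = P / A = 53580 / 1775 = 30.19 MPa.

σ ≈ 30.2 MPa (compressive)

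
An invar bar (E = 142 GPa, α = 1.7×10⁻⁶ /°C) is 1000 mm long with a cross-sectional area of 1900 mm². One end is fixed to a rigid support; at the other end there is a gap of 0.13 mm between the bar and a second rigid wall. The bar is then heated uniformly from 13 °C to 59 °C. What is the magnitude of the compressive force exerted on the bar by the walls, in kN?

P ≈ 0 kN

If the wall were absent the bar would grow by αΔT L = 1.7×10⁻⁶ × 46 × 1000 = 0.0782 mm.
This is smaller than the 0.13 mm clearance, so the bar expands freely without reaching the stop — the stress is zero.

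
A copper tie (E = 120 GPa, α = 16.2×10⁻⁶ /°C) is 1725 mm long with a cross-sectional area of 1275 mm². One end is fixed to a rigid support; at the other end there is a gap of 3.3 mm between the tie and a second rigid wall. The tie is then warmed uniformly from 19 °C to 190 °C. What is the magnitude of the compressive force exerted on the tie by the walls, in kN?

P ≈ 131 kN

Unrestrained expansion: δ_free = αΔT L = 16.2×10⁻⁶ × 171 × 1725 = 4.779 mm.
This exceeds the 3.3 mm gap, so the wall pushes back. The portion of expansion that must be recovered elastically is δ_free − gap = 4.779 − 3.3 = 1.479 mm.
Compatibility: PL/(AE) = 1.479 mm, so σ = P/A = E × (1.479/1725) = 102.9 MPa.
Force on the wall = σA = 102.9 × 1275 mm² = 131.1 kN.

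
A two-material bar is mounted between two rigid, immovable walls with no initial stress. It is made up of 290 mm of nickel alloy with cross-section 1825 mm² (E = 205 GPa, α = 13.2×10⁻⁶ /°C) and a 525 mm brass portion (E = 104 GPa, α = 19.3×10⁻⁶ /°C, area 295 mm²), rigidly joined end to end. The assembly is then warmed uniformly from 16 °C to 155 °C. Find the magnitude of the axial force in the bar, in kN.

If the supports were absent, the total length change would be Σ αᵢΔT Lᵢ = 13.2×10⁻⁶×139×290 + 19.3×10⁻⁶×139×525 = 1.941 mm.
Since the ends are fixed, an axial force P builds up, equal in every segment, with P · Σ Lᵢ/(AᵢEᵢ) = δ_free.
The series flexibility is Σ Lᵢ/(AᵢEᵢ) = 290/(1825×205×10³) + 525/(295×104×10³) = 1.789×10⁻⁵ mm/N.
P = 1.941 / 1.789×10⁻⁵ = 108500 N = 108.5 kN, compressive.

P ≈ 108 kN (compressive)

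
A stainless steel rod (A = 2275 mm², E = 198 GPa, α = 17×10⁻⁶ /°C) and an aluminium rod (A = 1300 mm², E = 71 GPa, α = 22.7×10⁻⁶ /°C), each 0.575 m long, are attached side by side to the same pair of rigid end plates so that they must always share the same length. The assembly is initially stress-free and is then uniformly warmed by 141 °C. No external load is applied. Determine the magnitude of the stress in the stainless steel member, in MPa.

σ ≈ 27.1 MPa (tensile)

Both members must finish at the same length. With the larger α, the aluminium tends to over-expand; the plates restrain it, putting the aluminium in compression and the stainless steel in tension. With no external load the two internal forces are equal and opposite, magnitude P.
Setting the final lengths equal and cancelling L: (α₁ − α₂)ΔT = P/(A₁E₁) + P/(A₂E₂).
|α₁ − α₂|·ΔT = 5.7×10⁻⁶ × 141 = 0.0008037.
1/(A₁E₁) + 1/(A₂E₂) = 1/(2275×198×10³) + 1/(1300×71×10³) = 1.305×10⁻⁸ N⁻¹.
P = 0.0008037 / 1.305×10⁻⁸ = 61570 N = 61.57 kN.
σ_{stainless steel} = P/A₁ = 61570/2275 = 27.06 MPa, tensile.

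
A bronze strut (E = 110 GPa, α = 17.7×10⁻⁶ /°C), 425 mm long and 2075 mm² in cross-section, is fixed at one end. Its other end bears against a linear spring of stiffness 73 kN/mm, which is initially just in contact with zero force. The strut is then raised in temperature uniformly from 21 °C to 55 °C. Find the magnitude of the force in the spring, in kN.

If the spring were absent the strut would lengthen by αΔT L = 17.7×10⁻⁶ × 34 × 425 = 0.2558 mm.
With a force P in the spring, the elastic change of the strut is PL/(AE) and that of the spring is P/k; compatibility requires their sum to equal δ_free.
P [ L/(AE) + 1/k ] = δ_free → P [ 425/(2075×110×10³) + 1/(73×10³) ] = 0.2558.
P = 0.2558 / 1.556×10⁻⁵ = 16440 N.

P ≈ 16.4 kN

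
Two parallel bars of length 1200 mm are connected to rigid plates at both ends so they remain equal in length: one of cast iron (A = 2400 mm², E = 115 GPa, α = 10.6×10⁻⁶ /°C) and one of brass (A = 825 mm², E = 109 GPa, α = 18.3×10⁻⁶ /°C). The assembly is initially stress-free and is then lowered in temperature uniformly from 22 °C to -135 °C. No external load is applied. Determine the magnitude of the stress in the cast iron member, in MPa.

σ ≈ 34.2 MPa (compressive)

Equilibrium of a rigid end plate with no external load gives equal and opposite internal forces ±P in the two members. Since α_{brass} > α_{cast iron}, cooling drives the brass into tension and the cast iron into compression.
Setting the final lengths equal and cancelling L: (α₁ − α₂)ΔT = P/(A₁E₁) + P/(A₂E₂).
|α₁ − α₂|·ΔT = 7.7×10⁻⁶ × 157 = 0.001209.
1/(A₁E₁) + 1/(A₂E₂) = 1/(2400×115×10³) + 1/(825×109×10³) = 1.474×10⁻⁸ N⁻¹.
So P = 0.001209 / 1.474×10⁻⁸ = 82 kN.
σ_{cast iron} = P/A₁ = 82000/2400 = 34.16 MPa, compressive.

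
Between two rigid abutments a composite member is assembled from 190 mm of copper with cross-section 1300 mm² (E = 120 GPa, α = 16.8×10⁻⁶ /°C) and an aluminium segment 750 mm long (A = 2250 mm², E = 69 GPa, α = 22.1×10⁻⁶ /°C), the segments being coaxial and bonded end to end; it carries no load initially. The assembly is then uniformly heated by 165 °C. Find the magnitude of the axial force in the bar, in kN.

With the walls removed the bar would change length by δ_free = Σ αᵢΔT Lᵢ = 16.8×10⁻⁶×165×190 + 22.1×10⁻⁶×165×750 = 3.262 mm.
The rigid supports impose zero overall length change; the single axial force P common to all segments must satisfy P Σ Lᵢ/(AᵢEᵢ) = δ_free.
The series flexibility is Σ Lᵢ/(AᵢEᵢ) = 190/(1300×120×10³) + 750/(2250×69×10³) = 6.049×10⁻⁶ mm/N.
P = 3.262 / 6.049×10⁻⁶ = 539200 N = 539.2 kN, compressive.

P ≈ 539 kN (compressive)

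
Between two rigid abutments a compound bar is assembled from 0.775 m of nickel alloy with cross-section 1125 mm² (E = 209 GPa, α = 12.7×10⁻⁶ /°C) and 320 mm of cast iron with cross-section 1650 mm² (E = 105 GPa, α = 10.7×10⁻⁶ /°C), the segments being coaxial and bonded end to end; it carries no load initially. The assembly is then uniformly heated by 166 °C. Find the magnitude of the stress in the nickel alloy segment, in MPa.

σ ≈ 381 MPa (compressive)

Free thermal expansion of the whole bar: Σ αᵢΔT Lᵢ = 12.7×10⁻⁶×166×775 + 10.7×10⁻⁶×166×320 = 2.202 mm.
The rigid supports impose zero overall length change; the single axial force P common to all segments must satisfy P Σ Lᵢ/(AᵢEᵢ) = δ_free.
Σ Lᵢ/(AᵢEᵢ) = 775/(1125×209×10³) + 320/(1650×105×10³) = 5.143×10⁻⁶ mm/N.
Hence P = δ_free / Σ(L/AE) = 2.202/5.143×10⁻⁶ = 428.2 kN (compressive).
σ_{nickel alloy} = P / A = 428200 / 1125 = 380.6 MPa.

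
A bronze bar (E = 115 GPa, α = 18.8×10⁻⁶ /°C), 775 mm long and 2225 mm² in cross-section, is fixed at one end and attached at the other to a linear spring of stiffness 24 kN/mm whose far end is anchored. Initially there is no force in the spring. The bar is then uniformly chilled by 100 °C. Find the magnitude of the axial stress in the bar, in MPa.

σ ≈ 14.7 MPa (tensile)

Free thermal contraction: δ_free = αΔT L = 18.8×10⁻⁶ × 100 × 775 = 1.457 mm.
With a force P in the spring, the elastic change of the bar is PL/(AE) and that of the spring is P/k; compatibility requires their sum to equal δ_free.
So P = δ_free / [L/(AE) + 1/k] = 1.457 / [ 775/(2225×115×10³) + 1/(24×10³) ].
P = 1.457 / 4.47×10⁻⁵ = 32600 N.
σ = P/A = 32600/2225 = 14.65 MPa.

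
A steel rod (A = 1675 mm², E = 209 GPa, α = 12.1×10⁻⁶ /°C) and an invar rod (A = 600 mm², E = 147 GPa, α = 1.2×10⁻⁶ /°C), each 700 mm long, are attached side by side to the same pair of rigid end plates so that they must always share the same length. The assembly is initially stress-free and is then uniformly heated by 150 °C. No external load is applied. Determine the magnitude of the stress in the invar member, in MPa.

σ ≈ 192 MPa (tensile)

Equilibrium of a rigid end plate with no external load gives equal and opposite internal forces ±P in the two members. Since α_{steel} > α_{invar}, heating drives the steel into compression and the invar into tension.
Compatibility of the two members (thermal + elastic change equal): (α₁ − α₂)ΔT = P·[1/(A₁E₁) + 1/(A₂E₂)].
|α₁ − α₂|·ΔT = 10.9×10⁻⁶ × 150 = 0.001635.
1/(A₁E₁) + 1/(A₂E₂) = 1/(1675×209×10³) + 1/(600×147×10³) = 1.419×10⁻⁸ N⁻¹.
P = 0.001635 / 1.419×10⁻⁸ = 115200 N = 115.2 kN.
σ_{invar} = P/A₂ = 115200/600 = 192 MPa, tensile.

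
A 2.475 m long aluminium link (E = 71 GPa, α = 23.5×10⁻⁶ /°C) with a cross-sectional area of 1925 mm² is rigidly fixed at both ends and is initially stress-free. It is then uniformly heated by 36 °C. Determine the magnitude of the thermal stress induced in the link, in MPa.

Because both ends are immovable the net strain is zero, and the suppressed thermal strain is αΔT = 23.5×10⁻⁶ × 36 = 846×10⁻⁶.
σ = EαΔT = 71×10³ × 23.5×10⁻⁶ × 36 = 60.07 MPa (compressive; the link is trying to expand).

σ ≈ 60.1 MPa (compressive)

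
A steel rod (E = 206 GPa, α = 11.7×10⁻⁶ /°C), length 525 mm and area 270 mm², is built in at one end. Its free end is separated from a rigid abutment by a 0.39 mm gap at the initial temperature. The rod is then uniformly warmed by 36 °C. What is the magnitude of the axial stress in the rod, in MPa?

σ ≈ 0 MPa

If the wall were absent the rod would grow by αΔT L = 11.7×10⁻⁶ × 36 × 525 = 0.2211 mm.
Since δ_free = 0.221 mm is less than the 0.39 mm gap, the rod never touches the wall. No axial force develops.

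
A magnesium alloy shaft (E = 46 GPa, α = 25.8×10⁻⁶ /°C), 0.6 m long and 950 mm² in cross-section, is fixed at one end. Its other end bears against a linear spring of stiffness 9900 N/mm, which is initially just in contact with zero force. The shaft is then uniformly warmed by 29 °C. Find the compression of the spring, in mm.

δ ≈ 0.395 mm

The unrestrained thermal change is αΔT L = 25.8×10⁻⁶ × 29 × 600 = 0.4489 mm.
With a force P in the spring, the elastic change of the shaft is PL/(AE) and that of the spring is P/k; compatibility requires their sum to equal δ_free.
So P = δ_free / [L/(AE) + 1/k] = 0.4489 / [ 600/(950×46×10³) + 1/(9900) ].
P = 0.4489 / 0.0001147 = 3912 N.
Spring compression = P/k = 3912/(9900) = 0.3952 mm.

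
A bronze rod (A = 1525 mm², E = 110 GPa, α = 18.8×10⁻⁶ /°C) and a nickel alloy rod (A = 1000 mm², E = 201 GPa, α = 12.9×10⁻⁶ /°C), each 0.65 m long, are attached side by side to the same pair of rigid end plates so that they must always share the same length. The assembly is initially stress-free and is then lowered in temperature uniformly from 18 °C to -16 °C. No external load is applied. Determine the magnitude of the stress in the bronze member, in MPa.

σ ≈ 12 MPa (tensile)

Both members must finish at the same length. With the larger α, the bronze tends to over-contract; the plates restrain it, putting the bronze in tension and the nickel alloy in compression. With no external load the two internal forces are equal and opposite, magnitude P.
Setting the final lengths equal and cancelling L: (α₁ − α₂)ΔT = P/(A₁E₁) + P/(A₂E₂).
|α₁ − α₂|·ΔT = 5.9×10⁻⁶ × 34 = 0.0002006.
1/(A₁E₁) + 1/(A₂E₂) = 1/(1525×110×10³) + 1/(1000×201×10³) = 1.094×10⁻⁸ N⁻¹.
So P = 0.0002006 / 1.094×10⁻⁸ = 18.34 kN.
σ_{bronze} = P/A₁ = 18340/1525 = 12.03 MPa, tensile.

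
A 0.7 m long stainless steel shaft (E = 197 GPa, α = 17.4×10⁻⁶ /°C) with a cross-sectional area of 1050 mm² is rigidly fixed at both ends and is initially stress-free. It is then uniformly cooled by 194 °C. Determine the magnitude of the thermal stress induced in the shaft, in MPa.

The supports are rigid, so the total axial strain is zero. The restrained thermal strain is ε = αΔT = 17.4×10⁻⁶ × 194 = 3375.6×10⁻⁶.
The stress required to suppress this strain is σ = Eε = 197×10³ × 3375.6×10⁻⁶ = 665 MPa, tensile since the shaft is trying to contract.

σ ≈ 665 MPa (tensile)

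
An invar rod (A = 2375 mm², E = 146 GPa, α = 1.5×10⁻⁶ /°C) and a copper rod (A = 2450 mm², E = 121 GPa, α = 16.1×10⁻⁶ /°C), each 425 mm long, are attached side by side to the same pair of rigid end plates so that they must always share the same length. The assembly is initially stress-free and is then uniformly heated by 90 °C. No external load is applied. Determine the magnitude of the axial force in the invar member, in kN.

Both members must finish at the same length. With the larger α, the copper tends to over-expand; the plates restrain it, putting the copper in compression and the invar in tension. With no external load the two internal forces are equal and opposite, magnitude P.
Setting the final lengths equal and cancelling L: (α₁ − α₂)ΔT = P/(A₁E₁) + P/(A₂E₂).
|α₁ − α₂|·ΔT = 14.6×10⁻⁶ × 90 = 0.001314.
1/(A₁E₁) + 1/(A₂E₂) = 1/(2375×146×10³) + 1/(2450×121×10³) = 6.257×10⁻⁹ N⁻¹.
So P = 0.001314 / 6.257×10⁻⁹ = 210 kN.

P ≈ 210 kN (tensile in the invar)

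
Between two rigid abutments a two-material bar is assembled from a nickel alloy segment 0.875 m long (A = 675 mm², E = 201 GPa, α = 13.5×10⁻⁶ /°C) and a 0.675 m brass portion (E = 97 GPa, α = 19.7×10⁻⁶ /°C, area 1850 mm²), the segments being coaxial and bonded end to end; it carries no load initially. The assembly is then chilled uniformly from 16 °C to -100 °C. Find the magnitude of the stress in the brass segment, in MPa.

σ ≈ 154 MPa (tensile)

If the supports were absent, the total length change would be Σ αᵢΔT Lᵢ = 13.5×10⁻⁶×116×875 + 19.7×10⁻⁶×116×675 = 2.913 mm.
Since the ends are fixed, an axial force P builds up, equal in every segment, with P · Σ Lᵢ/(AᵢEᵢ) = δ_free.
The series flexibility is Σ Lᵢ/(AᵢEᵢ) = 875/(675×201×10³) + 675/(1850×97×10³) = 1.021×10⁻⁵ mm/N.
Hence P = δ_free / Σ(L/AE) = 2.913/1.021×10⁻⁵ = 285.3 kN (tensile).
σ_{brass} = P / A = 285300 / 1850 = 154.2 MPa.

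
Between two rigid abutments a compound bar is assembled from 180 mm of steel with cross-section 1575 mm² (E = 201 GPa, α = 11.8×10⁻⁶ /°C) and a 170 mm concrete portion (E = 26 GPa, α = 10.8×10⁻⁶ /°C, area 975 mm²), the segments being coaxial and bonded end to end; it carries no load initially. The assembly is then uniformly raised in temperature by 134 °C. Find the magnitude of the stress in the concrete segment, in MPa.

σ ≈ 74.8 MPa (compressive)

Free thermal expansion of the whole bar: Σ αᵢΔT Lᵢ = 11.8×10⁻⁶×134×180 + 10.8×10⁻⁶×134×170 = 0.5306 mm.
The rigid supports impose zero overall length change; the single axial force P common to all segments must satisfy P Σ Lᵢ/(AᵢEᵢ) = δ_free.
Σ Lᵢ/(AᵢEᵢ) = 180/(1575×201×10³) + 170/(975×26×10³) = 7.275×10⁻⁶ mm/N.
So P = 0.5306 / 7.275×10⁻⁶ = 72.94 kN, compressive.
σ_{concrete} = P / A = 72940 / 975 = 74.81 MPa.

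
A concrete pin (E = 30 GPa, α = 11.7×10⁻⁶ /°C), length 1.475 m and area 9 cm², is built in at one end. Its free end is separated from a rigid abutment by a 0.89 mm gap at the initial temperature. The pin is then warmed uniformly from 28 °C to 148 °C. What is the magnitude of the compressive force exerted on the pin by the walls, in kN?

If the wall were absent the pin would grow by αΔT L = 11.7×10⁻⁶ × 120 × 1475 = 2.071 mm.
This exceeds the 0.89 mm gap, so the wall pushes back. The portion of expansion that must be recovered elastically is δ_free − gap = 2.071 − 0.89 = 1.181 mm.
So σ = E(δ_free − g)/L = 30×10³ × 1.181/1475 = 24.02 MPa.
P = σA = 24.02 × 900 = 21.62 kN.

P ≈ 21.6 kN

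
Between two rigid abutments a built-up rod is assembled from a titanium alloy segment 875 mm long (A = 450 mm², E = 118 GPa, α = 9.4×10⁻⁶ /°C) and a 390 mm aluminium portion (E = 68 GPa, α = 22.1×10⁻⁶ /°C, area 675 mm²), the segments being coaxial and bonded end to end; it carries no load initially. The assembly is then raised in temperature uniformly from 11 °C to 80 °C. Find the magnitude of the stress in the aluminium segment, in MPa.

Free thermal expansion of the whole bar: Σ αᵢΔT Lᵢ = 9.4×10⁻⁶×69×875 + 22.1×10⁻⁶×69×390 = 1.162 mm.
The walls prevent any net length change, so an axial force P (same in every segment) develops. Compatibility: P · Σ Lᵢ/(AᵢEᵢ) = δ_free.
Σ Lᵢ/(AᵢEᵢ) = 875/(450×118×10³) + 390/(675×68×10³) = 2.498×10⁻⁵ mm/N.
P = 1.162 / 2.498×10⁻⁵ = 46540 N = 46.54 kN, compressive.
σ_{aluminium} = P / A = 46540 / 675 = 68.94 MPa.

σ ≈ 68.9 MPa (compressive)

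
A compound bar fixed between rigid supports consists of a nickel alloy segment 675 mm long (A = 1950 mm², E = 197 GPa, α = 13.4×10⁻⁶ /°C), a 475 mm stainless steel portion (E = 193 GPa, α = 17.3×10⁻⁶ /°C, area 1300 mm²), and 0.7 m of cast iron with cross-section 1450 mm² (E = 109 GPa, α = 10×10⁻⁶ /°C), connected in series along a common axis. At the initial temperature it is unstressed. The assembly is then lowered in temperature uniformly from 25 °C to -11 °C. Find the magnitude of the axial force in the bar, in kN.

If the supports were absent, the total length change would be Σ αᵢΔT Lᵢ = 13.4×10⁻⁶×36×675 + 17.3×10⁻⁶×36×475 + 10×10⁻⁶×36×700 = 0.8735 mm.
Since the ends are fixed, an axial force P builds up, equal in every segment, with P · Σ Lᵢ/(AᵢEᵢ) = δ_free.
The series flexibility is Σ Lᵢ/(AᵢEᵢ) = 675/(1950×197×10³) + 475/(1300×193×10³) + 700/(1450×109×10³) = 8.079×10⁻⁶ mm/N.
P = 0.8735 / 8.079×10⁻⁶ = 108100 N = 108.1 kN, tensile.

P ≈ 108 kN (tensile)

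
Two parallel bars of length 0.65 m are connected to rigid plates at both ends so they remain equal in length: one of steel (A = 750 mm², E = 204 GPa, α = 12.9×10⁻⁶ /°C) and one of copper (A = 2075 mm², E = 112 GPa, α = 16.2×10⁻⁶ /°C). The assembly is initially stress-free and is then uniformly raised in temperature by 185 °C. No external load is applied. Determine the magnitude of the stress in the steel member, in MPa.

The copper has the larger α, so on heating it would change length more than the steel if both were free. The rigid plates force a common final length, so the copper is put into compression and the steel into tension, with equal and opposite forces P (no external load).
Equating the net (thermal + elastic) strains gives |α₁ − α₂|·ΔT = P·[1/(A₁E₁) + 1/(A₂E₂)].
|α₁ − α₂|·ΔT = 3.3×10⁻⁶ × 185 = 0.0006105.
1/(A₁E₁) + 1/(A₂E₂) = 1/(750×204×10³) + 1/(2075×112×10³) = 1.084×10⁻⁸ N⁻¹.
P = 0.0006105 / 1.084×10⁻⁸ = 56330 N = 56.33 kN.
σ_{steel} = P/A₁ = 56330/750 = 75.1 MPa, tensile.

σ ≈ 75.1 MPa (tensile)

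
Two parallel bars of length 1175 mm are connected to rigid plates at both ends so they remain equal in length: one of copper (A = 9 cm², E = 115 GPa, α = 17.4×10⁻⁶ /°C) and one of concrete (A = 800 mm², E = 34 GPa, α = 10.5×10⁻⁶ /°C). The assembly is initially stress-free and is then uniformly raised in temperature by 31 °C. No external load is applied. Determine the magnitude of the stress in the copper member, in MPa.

σ ≈ 5.12 MPa (compressive)

Both members must finish at the same length. With the larger α, the copper tends to over-expand; the plates restrain it, putting the copper in compression and the concrete in tension. With no external load the two internal forces are equal and opposite, magnitude P.
Setting the final lengths equal and cancelling L: (α₁ − α₂)ΔT = P/(A₁E₁) + P/(A₂E₂).
|α₁ − α₂|·ΔT = 6.9×10⁻⁶ × 31 = 0.0002139.
1/(A₁E₁) + 1/(A₂E₂) = 1/(900×115×10³) + 1/(800×34×10³) = 4.643×10⁻⁸ N⁻¹.
So P = 0.0002139 / 4.643×10⁻⁸ = 4.607 kN.
σ_{copper} = P/A₁ = 4607/900 = 5.119 MPa, compressive.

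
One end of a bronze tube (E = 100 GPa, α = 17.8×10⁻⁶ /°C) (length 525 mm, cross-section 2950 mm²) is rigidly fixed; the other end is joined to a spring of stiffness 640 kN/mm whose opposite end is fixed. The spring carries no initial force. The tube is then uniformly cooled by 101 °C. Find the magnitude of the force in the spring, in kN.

P ≈ 282 kN

The unrestrained thermal change is αΔT L = 17.8×10⁻⁶ × 101 × 525 = 0.9438 mm.
With a force P in the spring, the elastic change of the tube is PL/(AE) and that of the spring is P/k; compatibility requires their sum to equal δ_free.
P [ L/(AE) + 1/k ] = δ_free → P [ 525/(2950×100×10³) + 1/(640×10³) ] = 0.9438.
P = 0.9438 / 3.342×10⁻⁶ = 282400 N.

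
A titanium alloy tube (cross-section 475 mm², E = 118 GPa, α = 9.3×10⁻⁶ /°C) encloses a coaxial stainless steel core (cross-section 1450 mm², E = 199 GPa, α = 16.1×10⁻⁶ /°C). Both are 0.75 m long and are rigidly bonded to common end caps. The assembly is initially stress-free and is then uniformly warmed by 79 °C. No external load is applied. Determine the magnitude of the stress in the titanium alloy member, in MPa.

The stainless steel has the larger α, so on heating it would change length more than the titanium alloy if both were free. The rigid plates force a common final length, so the stainless steel is put into compression and the titanium alloy into tension, with equal and opposite forces P (no external load).
Equating the net (thermal + elastic) strains gives |α₁ − α₂|·ΔT = P·[1/(A₁E₁) + 1/(A₂E₂)].
|α₁ − α₂|·ΔT = 6.8×10⁻⁶ × 79 = 0.0005372.
1/(A₁E₁) + 1/(A₂E₂) = 1/(475×118×10³) + 1/(1450×199×10³) = 2.131×10⁻⁸ N⁻¹.
P = 0.0005372 / 2.131×10⁻⁸ = 25210 N = 25.21 kN.
σ_{titanium alloy} = P/A₁ = 25210/475 = 53.08 MPa, tensile.

σ ≈ 53.1 MPa (tensile)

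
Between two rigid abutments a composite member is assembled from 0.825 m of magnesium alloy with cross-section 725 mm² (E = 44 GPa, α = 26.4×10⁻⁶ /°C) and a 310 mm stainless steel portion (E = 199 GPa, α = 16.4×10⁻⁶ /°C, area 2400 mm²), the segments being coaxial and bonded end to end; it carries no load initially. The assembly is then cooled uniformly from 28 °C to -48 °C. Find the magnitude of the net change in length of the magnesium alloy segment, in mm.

If the supports were absent, the total length change would be Σ αᵢΔT Lᵢ = 26.4×10⁻⁶×76×825 + 16.4×10⁻⁶×76×310 = 2.042 mm.
The rigid supports impose zero overall length change; the single axial force P common to all segments must satisfy P Σ Lᵢ/(AᵢEᵢ) = δ_free.
Σ Lᵢ/(AᵢEᵢ) = 825/(725×44×10³) + 310/(2400×199×10³) = 2.651×10⁻⁵ mm/N.
Hence P = δ_free / Σ(L/AE) = 2.042/2.651×10⁻⁵ = 77.01 kN (tensile).
For the magnesium alloy segment, free thermal change = 26.4×10⁻⁶×76×825 = 1.655 mm and elastic change from P = 77010×825/(725×44×10³) = 1.992 mm; these oppose, so the net change is 0.336 mm (segment lengthens).

|ΔL| ≈ 0.336 mm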